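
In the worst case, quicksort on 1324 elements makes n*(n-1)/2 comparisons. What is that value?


Sum of comparisons per partition:
1323 + 1322 + ... + 1 + 0
= 1324 * (1324 - 1) / 2
= 1324 * 1323 / 2
= 875826


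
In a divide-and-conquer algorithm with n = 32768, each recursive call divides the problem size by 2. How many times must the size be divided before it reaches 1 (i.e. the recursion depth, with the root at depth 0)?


Number of divisions = log_2(32768)
Sizes: 32768 -> 16384 -> 8192 -> 4096 -> 2048 -> 1024 -> 512 -> 256 -> 128 -> 64 -> 32 -> 16 -> 8 -> 4 -> 2 -> 1 (15 divisions)
Recursion depth = 15


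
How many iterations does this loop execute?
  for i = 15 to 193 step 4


The loop variable i takes values starting at 15 and increments by 4 each iteration.
Sequence: i = 15, 19, 23, 27, 31, 35, 39, 43, 47, ...
The upper bound 193 is inclusive, so the count is floor((last - first) / step) + 1:
floor((193 - 15) / 4) + 1 = floor(178/4) + 1 = 44 + 1 = 45


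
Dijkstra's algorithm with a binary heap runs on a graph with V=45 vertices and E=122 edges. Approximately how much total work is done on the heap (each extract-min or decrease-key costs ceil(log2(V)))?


Dijkstra with a binary heap: each vertex is extracted once, each edge may relax once.
Each heap operation costs O(log V).
V + E = 45 + 122 = 167
ceil(log2(45)) = 6 (since 2^5 = 32 < 45 <= 64 = 2^6)
Total heap work = (V+E) * ceil(log2(V)) = 167 * 6 = 1002


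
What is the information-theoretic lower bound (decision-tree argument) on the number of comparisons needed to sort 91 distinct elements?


A binary decision tree of height h has at most 2^h leaves and needs at least n! of them, so h >= ceil(log2(n!)).
91! is far too large to multiply out, so use Stirling's series:
  ln(n!) ~ n ln n - n + (1/2) ln(2 pi n) + 1/(12n)  (error below 1/(360 n^3), negligible here)
  ln(91) = 4.5108595
  n ln n = 91 * 4.5108595 = 410.4882
  (1/2) ln(2 pi * 91) = (1/2) ln(571.7699) = 3.1744
  1/(12*91) = 0.0009
  ln(91!) ~ 410.4882 - 91 + 3.1744 + 0.0009 = 322.6635
Convert to base 2: log2(91!) = 322.6635 / ln 2 = 322.6635 / 0.69314718 = 465.5050
ceil(465.5050) = 466


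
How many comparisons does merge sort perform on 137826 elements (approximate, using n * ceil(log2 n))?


Recursion depth: ceil(log2(137826)) = 18
Each recursion level merges n = 137826 elements
Total = 137826 * 18 = 2480868


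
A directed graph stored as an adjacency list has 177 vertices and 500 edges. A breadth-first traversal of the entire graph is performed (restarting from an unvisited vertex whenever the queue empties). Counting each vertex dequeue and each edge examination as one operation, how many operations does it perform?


A full BFS traversal dequeues each vertex once and examines each edge once.
Vertex visits: 177
Edge visits: 500
V + E = 177 + 500 = 677


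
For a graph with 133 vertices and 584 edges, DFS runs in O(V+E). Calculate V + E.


A full DFS traversal visits each vertex once and examines each edge once.
V = 133
E = 584
Sum = 133 + 584 = 717


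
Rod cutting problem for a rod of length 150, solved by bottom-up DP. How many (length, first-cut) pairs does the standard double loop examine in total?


For each subproblem length i = 1..150, the inner loop considers i possible first cuts.
Total = 1 + 2 + ... + 150
= 150*(150+1)/2
= 150*151/2 = 11325


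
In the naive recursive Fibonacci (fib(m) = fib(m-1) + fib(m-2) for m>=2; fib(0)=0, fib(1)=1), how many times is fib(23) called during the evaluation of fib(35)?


Let N(m) = number of times fib(m) is called while evaluating fib(35).
N(35) = 1 (the initial call).
N(34) = 1 (only fib(35) calls it).
For 1 <= m <= 33: fib(m) is called by fib(m+1) and fib(m+2), so
  N(m) = N(m+1) + N(m+2).
fib(0) is called only by fib(2), so N(0) = N(2).
Walk down from m=35:
  N(35)=1, N(34)=1, N(33)=2, N(32)=3, N(31)=5, N(30)=8, N(29)=13, N(28)=21, N(27)=34, N(26)=55, N(25)=89, N(24)=144, N(23)=233
N(23) = 233


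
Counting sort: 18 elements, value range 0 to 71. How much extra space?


n = 18 (output array)
k = 72 (count array for 72 distinct values)
Extra space = 18 + 72 = 90


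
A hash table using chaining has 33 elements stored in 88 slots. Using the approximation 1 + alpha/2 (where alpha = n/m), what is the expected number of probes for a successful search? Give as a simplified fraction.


Load factor alpha = n/m = 33/88
Expected probes = 1 + alpha/2 = 1 + 33/(2*88)
= 1 + 33/176
= 176/176 + 33/176
= 209/176
Simplify: 19/16


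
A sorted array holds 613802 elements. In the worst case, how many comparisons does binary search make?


Halving sequence: 613802 -> 306901 -> 153450 -> 76725 -> 38362 -> 19181 -> 9590 -> 4795 -> 2397 -> 1198 -> 599 -> 299 -> 149 -> 74 -> 37 -> 18 -> 9 -> 4 -> 2 -> 1
Number of halvings = 19
Max comparisons = 19 + 1 = 20


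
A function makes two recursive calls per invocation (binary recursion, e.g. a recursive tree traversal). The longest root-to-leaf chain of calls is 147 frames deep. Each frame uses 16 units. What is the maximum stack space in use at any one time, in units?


Binary recursion: the two calls run one after the other, so only one root-to-leaf chain of frames is on the stack at a time.
Maximum depth (longest chain) = 147 frames
Each frame = 16 units
Max stack space = 147 * 16 = 2352


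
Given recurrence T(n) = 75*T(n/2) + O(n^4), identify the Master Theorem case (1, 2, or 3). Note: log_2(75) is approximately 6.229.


Master Theorem parameters: a=75, b=2, c=4
log_b(a) = 6.229
Compare b^c with a: 2^4 = 16 < 75, so c < log_b(a).
Comparing c=4 vs log_b(a)=6.229:
4 < 6.229 => Case 1
Result: T(n) = O(n^(log_2 75)) ~ O(n^6.229)
Master Theorem case = 1


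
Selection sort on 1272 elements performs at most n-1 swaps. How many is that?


Each of the 1271 passes places one element in its final position.
Pass 1: swap minimum into position 0
Pass 2: swap minimum of remaining into position 1
...
Pass 1271: last two elements, one swap
Maximum swaps = 1272 - 1 = 1271


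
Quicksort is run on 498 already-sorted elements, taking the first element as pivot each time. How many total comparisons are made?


Sum of comparisons per partition:
497 + 496 + ... + 1 + 0
= 498 * (498 - 1) / 2
= 498 * 497 / 2
= 123753


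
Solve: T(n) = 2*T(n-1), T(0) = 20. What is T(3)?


Unrolling:
T(3) = 2*T(2) = 2^2*T(1) = ... = 2^3*T(0)
= 2^3 * 20
= 8 * 20 = 160


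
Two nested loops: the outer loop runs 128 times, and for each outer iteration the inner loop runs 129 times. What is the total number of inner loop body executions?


Outer loop: 128 iterations
Inner loop: 129 iterations per outer iteration
Total = 128 * 129 = 16512


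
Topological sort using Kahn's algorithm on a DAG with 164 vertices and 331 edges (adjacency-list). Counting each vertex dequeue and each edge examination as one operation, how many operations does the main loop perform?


Kahn's algorithm:
  1. Compute in-degrees: O(V + E)
  2. Process queue: each vertex dequeued once (O(V))
     each edge examined once (O(E))
Total = V + E = 164 + 331 = 495


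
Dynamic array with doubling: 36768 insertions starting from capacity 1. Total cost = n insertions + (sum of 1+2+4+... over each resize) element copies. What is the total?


n = 36768
Insertion costs: 36768
Resizes copy 1, 2, 4, ... up to the largest power of 2 that is <= n-1 = 36767, i.e. 32768.
Copy costs = 1 + 2 + 4 + 8 + 16 + 32 + 64 + 128 + 256 + 512 + 1024 + 2048 + 4096 + 8192 + 16384 + 32768 = 65535
Total = 36768 + 65535 = 102303


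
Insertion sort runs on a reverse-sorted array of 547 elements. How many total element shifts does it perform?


Sum of shifts = 1 + 2 + 3 + ... + 546
= 547 * 546 / 2
= 298662 / 2
= 149331


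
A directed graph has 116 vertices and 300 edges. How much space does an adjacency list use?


Adjacency list: one list head per vertex + one entry per edge
Vertex heads: 116
Edge entries: 300
Total = 116 + 300 = 416


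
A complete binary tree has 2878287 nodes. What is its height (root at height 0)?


In a complete binary tree, level k holds nodes 2^k .. 2^(k+1)-1 (1-indexed).
Height = floor(log2(n)) = floor(log2(2878287)) = 21
Check: 2^21 = 2097152 <= 2878287 < 4194304 = 2^22


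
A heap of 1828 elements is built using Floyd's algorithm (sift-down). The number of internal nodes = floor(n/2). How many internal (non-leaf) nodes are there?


Leaf nodes occupy roughly half the array.
Sift-down is called for each internal node, starting from the last one.
Internal nodes = floor(n/2) = floor(1828/2) = 914


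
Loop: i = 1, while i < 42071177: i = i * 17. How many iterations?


i multiplies by 17 each step:
i = 1 -> 17 -> 289 -> 4913 -> 83521 -> 1419857 -> 24137569 -> 410338673 (stop)
Iterations = ceil(log_17(42071177)) = 7


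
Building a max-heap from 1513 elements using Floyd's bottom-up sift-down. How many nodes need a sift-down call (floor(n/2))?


In a heap of 1513 elements (0-indexed array):
  Last element index: 1512
  Parent of last element: floor((1512 - 1) / 2) = 755
  Internal nodes: indices 0 to 755
  Count = floor(1513/2) = 756


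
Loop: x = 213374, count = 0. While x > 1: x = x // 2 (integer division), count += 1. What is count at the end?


The variable x halves each step:
x = 213374 -> 106687 -> 53343 -> 26671 -> 13335 -> 6667 -> 3333 -> 1666 -> 833 -> 416 -> 208 -> 104 -> 52 -> 26 -> 13 -> 6 -> 3 -> 1
Number of halvings = floor(log2(213374)) = 17


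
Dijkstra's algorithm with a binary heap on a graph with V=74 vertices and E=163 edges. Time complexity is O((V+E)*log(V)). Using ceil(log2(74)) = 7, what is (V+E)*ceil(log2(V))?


Dijkstra with a binary heap: each vertex is extracted once, each edge may relax once.
Each heap operation costs O(log V).
V + E = 74 + 163 = 237
ceil(log2(74)) = 7 (since 2^6 = 64 < 74 <= 128 = 2^7)
Total heap work = (V+E) * ceil(log2(V)) = 237 * 7 = 1659


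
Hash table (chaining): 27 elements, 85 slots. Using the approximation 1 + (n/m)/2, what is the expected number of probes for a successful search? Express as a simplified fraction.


Computing expected probes:
alpha = 27/85
= 1 + alpha/2
= 1 + 27/(2*85)
= (2*85 + 27) / (2*85)
= 197/170


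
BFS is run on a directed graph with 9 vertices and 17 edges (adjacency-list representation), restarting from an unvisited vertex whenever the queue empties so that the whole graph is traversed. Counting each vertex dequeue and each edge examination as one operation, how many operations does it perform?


A full BFS traversal dequeues each vertex exactly once and examines each directed edge exactly once.
V = 9 (vertex processing cost)
E = 17 (edge examination cost)
Total operations proportional to V + E = 9 + 17 = 26


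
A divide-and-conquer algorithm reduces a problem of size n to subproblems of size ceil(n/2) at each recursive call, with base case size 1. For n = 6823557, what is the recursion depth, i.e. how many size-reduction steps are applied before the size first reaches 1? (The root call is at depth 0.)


Each step divides the size by 2 (rounding up); after k steps the size is ceil(n/2^k), which equals 1 exactly when 2^k >= n.
So the depth is the smallest k with 2^k >= 6823557, i.e. ceil(log_2(6823557)).
2^22 = 4194304 < 6823557 <= 8388608 = 2^23
Recursion depth = 23


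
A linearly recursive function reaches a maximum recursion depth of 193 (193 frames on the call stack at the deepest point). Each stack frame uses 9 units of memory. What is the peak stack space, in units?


Maximum recursion depth = 193 frames
Memory per frame = 9 units
Total stack space = depth * frame_size
= 193 * 9 = 1737


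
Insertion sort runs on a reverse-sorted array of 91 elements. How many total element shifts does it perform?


Sum of shifts = 1 + 2 + 3 + ... + 90
= 91 * 90 / 2
= 8190 / 2
= 4095


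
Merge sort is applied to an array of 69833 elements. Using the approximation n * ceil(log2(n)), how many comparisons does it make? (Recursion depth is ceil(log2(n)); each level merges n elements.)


Merge sort divides the array into halves recursively.
Number of levels = ceil(log2(69833)) = 17
At each level, approximately n = 69833 comparisons are needed for merging.
Total comparisons ~ n * ceil(log2(n)) = 69833 * 17 = 1187161


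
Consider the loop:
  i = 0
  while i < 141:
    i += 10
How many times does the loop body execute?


Starting at i = 0, each iteration adds 10.
Iterations until i >= 141:
  Iteration 1: i = 0 -> i = 10
  Iteration 2: i = 10 -> i = 20
  Iteration 3: i = 20 -> i = 30
  Iteration 4: i = 30 -> i = 40
  Iteration 5: i = 40 -> i = 50
  Iteration 6: i = 50 -> i = 60
  Iteration 7: i = 60 -> i = 70
  Iteration 8: i = 70 -> i = 80
  ... continuing ...
Total iterations = ceil(141/10) = 15


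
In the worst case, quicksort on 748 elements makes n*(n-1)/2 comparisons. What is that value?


Sum of comparisons per partition:
747 + 746 + ... + 1 + 0
= 748 * (748 - 1) / 2
= 748 * 747 / 2
= 279378


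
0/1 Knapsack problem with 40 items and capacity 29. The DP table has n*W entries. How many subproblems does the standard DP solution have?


The DP table is indexed by (item, capacity).
Rows: 40 items
Columns: 29 capacity values (1 to W)
Total subproblems = 40 * 29 = 1160


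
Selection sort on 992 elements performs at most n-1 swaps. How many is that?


Each of the 991 passes places one element in its final position.
Pass 1: swap minimum into position 0
Pass 2: swap minimum of remaining into position 1
...
Pass 991: last two elements, one swap
Maximum swaps = 992 - 1 = 991


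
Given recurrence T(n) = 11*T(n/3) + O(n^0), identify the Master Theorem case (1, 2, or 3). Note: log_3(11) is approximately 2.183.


Master Theorem parameters: a=11, b=3, c=0
log_b(a) = 2.183
Compare b^c with a: 3^0 = 1 < 11, so c < log_b(a).
Comparing c=0 vs log_b(a)=2.183:
0 < 2.183 => Case 1
Result: T(n) = O(n^(log_3 11)) ~ O(n^2.183)
Master Theorem case = 1


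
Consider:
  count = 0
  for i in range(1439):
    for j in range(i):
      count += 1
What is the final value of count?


For each i, the inner loop runs i times:
  i=0: inner runs 0 times
  i=1: inner runs 1 time
  i=2: inner runs 2 times
  i=3: inner runs 3 times
  i=4: inner runs 4 times
  i=5: inner runs 5 times
  i=6: inner runs 6 times
  i=7: inner runs 7 times
  ...
Total = 0 + 1 + 2 + ... + 1438 = 1439*(1439-1)/2 = 1034641


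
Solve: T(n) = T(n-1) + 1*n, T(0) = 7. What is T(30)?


Expanding the recurrence:
T(30) = T(29) + 1*30
       = T(28) + 1*29 + 1*30
       ...
       = T(0) + 1*(1 + 2 + ... + 30)
       = 7 + 1 * 30*31/2
       = 7 + 1 * 465
       = 7 + 465 = 472


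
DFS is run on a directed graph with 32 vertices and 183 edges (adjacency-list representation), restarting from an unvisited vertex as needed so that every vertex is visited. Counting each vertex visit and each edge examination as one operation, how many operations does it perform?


A full DFS traversal processes each vertex exactly once (push/pop on stack).
Each directed edge is examined once.
V = 32, E = 183
V + E = 215


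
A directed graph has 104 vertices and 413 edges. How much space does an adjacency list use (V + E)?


Adjacency list: one list head per vertex + one entry per edge
Vertex heads: 104
Edge entries: 413
Total = 104 + 413 = 517


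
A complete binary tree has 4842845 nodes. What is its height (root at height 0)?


In a complete binary tree, level k holds nodes 2^k .. 2^(k+1)-1 (1-indexed).
Height = floor(log2(n)) = floor(log2(4842845)) = 22
Check: 2^22 = 4194304 <= 4842845 < 8388608 = 2^23


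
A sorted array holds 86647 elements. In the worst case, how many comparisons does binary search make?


Halving sequence: 86647 -> 43323 -> 21661 -> 10830 -> 5415 -> 2707 -> 1353 -> 676 -> 338 -> 169 -> 84 -> 42 -> 21 -> 10 -> 5 -> 2 -> 1
Number of halvings = 16
Max comparisons = 16 + 1 = 17


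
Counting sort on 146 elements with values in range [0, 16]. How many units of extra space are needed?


Output array size: 146 (to store sorted result)
Count array size: 17 (one slot per possible value, range 0 to 16)
Total extra space = 146 + 17 = 163


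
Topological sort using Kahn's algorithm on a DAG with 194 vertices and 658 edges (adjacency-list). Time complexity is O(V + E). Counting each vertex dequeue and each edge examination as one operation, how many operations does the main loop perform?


Kahn's algorithm:
  1. Compute in-degrees: O(V + E)
  2. Process queue: each vertex dequeued once (O(V))
     each edge examined once (O(E))
Total = V + E = 194 + 658 = 852


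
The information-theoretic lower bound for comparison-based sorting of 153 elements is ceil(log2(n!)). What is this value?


A binary decision tree of height h has at most 2^h leaves and needs at least n! of them, so h >= ceil(log2(n!)).
153! is far too large to multiply out, so use Stirling's series:
  ln(n!) ~ n ln n - n + (1/2) ln(2 pi n) + 1/(12n)  (error below 1/(360 n^3), negligible here)
  ln(153) = 5.0304379
  n ln n = 153 * 5.0304379 = 769.6570
  (1/2) ln(2 pi * 153) = (1/2) ln(961.3274) = 3.4342
  1/(12*153) = 0.0005
  ln(153!) ~ 769.6570 - 153 + 3.4342 + 0.0005 = 620.0917
Convert to base 2: log2(153!) = 620.0917 / ln 2 = 620.0917 / 0.69314718 = 894.6032
ceil(894.6032) = 895


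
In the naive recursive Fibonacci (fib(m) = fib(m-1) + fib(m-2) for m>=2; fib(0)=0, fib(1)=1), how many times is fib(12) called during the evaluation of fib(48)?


Let N(m) = number of times fib(m) is called while evaluating fib(48).
N(48) = 1 (the initial call).
N(47) = 1 (only fib(48) calls it).
For 1 <= m <= 46: fib(m) is called by fib(m+1) and fib(m+2), so
  N(m) = N(m+1) + N(m+2).
fib(0) is called only by fib(2), so N(0) = N(2).
Walk down from m=48:
  N(48)=1, N(47)=1, N(46)=2, N(45)=3, N(44)=5, N(43)=8, N(42)=13, N(41)=21, N(40)=34, N(39)=55, N(38)=89, N(37)=144, N(36)=233, N(35)=377, N(34)=610, N(33)=987, N(32)=1597, N(31)=2584, N(30)=4181, N(29)=6765, N(28)=10946, N(27)=17711, N(26)=28657, N(25)=46368, N(24)=75025, N(23)=121393, N(22)=196418, N(21)=317811, N(20)=514229, N(19)=832040, N(18)=1346269, N(17)=2178309, N(16)=3524578, N(15)=5702887, N(14)=9227465, N(13)=14930352, N(12)=24157817
N(12) = 24157817


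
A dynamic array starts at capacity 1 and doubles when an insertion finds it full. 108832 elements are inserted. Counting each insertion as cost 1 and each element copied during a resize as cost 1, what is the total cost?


n = 108832
Insertion costs: 108832
Resizes copy 1, 2, 4, ... up to the largest power of 2 that is <= n-1 = 108831, i.e. 65536.
Copy costs = 1 + 2 + 4 + 8 + 16 + 32 + 64 + 128 + 256 + 512 + 1024 + 2048 + 4096 + 8192 + 16384 + 32768 + 65536 = 131071
Total = 108832 + 131071 = 239903


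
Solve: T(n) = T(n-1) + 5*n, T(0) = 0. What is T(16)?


Expanding the recurrence:
T(16) = T(15) + 5*16
       = T(14) + 5*15 + 5*16
       ...
       = T(0) + 5*(1 + 2 + ... + 16)
       = 0 + 5 * 16*17/2
       = 0 + 5 * 136
       = 0 + 680 = 680


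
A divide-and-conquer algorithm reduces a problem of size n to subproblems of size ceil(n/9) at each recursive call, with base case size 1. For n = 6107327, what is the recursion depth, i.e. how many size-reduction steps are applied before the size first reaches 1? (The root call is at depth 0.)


Each step divides the size by 9 (rounding up); after k steps the size is ceil(n/9^k), which equals 1 exactly when 9^k >= n.
So the depth is the smallest k with 9^k >= 6107327, i.e. ceil(log_9(6107327)).
9^7 = 4782969 < 6107327 <= 43046721 = 9^8
Recursion depth = 8


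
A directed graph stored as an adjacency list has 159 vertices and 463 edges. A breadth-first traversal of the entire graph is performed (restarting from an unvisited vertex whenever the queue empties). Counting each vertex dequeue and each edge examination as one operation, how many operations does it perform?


A full BFS traversal dequeues each vertex once and examines each edge once.
Vertex visits: 159
Edge visits: 463
V + E = 159 + 463 = 622


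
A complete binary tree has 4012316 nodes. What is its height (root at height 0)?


In a complete binary tree, level k holds nodes 2^k .. 2^(k+1)-1 (1-indexed).
Height = floor(log2(n)) = floor(log2(4012316)) = 21
Check: 2^21 = 2097152 <= 4012316 < 4194304 = 2^22


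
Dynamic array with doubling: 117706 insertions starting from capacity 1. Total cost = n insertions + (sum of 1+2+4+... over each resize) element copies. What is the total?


n = 117706
Insertion costs: 117706
Resizes copy 1, 2, 4, ... up to the largest power of 2 that is <= n-1 = 117705, i.e. 65536.
Copy costs = 1 + 2 + 4 + 8 + 16 + 32 + 64 + 128 + 256 + 512 + 1024 + 2048 + 4096 + 8192 + 16384 + 32768 + 65536 = 131071
Total = 117706 + 131071 = 248777


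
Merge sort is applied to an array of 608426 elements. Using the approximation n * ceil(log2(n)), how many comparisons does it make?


Merge sort divides the array into halves recursively.
Number of levels = ceil(log2(608426)) = 20
At each level, approximately n = 608426 comparisons are needed for merging.
Total comparisons ~ n * ceil(log2(n)) = 608426 * 20 = 12168520


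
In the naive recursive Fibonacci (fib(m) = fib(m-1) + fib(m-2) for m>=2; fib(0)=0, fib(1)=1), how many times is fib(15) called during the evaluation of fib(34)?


Let N(m) = number of times fib(m) is called while evaluating fib(34).
N(34) = 1 (the initial call).
N(33) = 1 (only fib(34) calls it).
For 1 <= m <= 32: fib(m) is called by fib(m+1) and fib(m+2), so
  N(m) = N(m+1) + N(m+2).
fib(0) is called only by fib(2), so N(0) = N(2).
Walk down from m=34:
  N(34)=1, N(33)=1, N(32)=2, N(31)=3, N(30)=5, N(29)=8, N(28)=13, N(27)=21, N(26)=34, N(25)=55, N(24)=89, N(23)=144, N(22)=233, N(21)=377, N(20)=610, N(19)=987, N(18)=1597, N(17)=2584, N(16)=4181, N(15)=6765
N(15) = 6765


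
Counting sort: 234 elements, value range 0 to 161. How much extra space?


n = 234 (output array)
k = 162 (count array for 162 distinct values)
Extra space = 234 + 162 = 396


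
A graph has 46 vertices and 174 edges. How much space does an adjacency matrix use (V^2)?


Adjacency matrix: V x V grid of entries
Space = V^2 = 46^2 = 46 * 46 = 2116


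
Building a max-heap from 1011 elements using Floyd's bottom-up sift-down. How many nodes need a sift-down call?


In a heap of 1011 elements (0-indexed array):
  Last element index: 1010
  Parent of last element: floor((1010 - 1) / 2) = 504
  Internal nodes: indices 0 to 504
  Count = floor(1011/2) = 505


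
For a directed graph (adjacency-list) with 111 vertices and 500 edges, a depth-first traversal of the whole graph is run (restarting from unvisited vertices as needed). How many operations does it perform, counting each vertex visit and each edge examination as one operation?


A full DFS traversal visits each vertex once and examines each edge once.
V = 111
E = 500
Sum = 111 + 500 = 611


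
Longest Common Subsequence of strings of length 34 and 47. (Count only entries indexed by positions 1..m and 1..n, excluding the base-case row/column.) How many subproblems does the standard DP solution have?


DP table indexed by positions in both strings.
First string: 34 positions
Second string: 47 positions
Total = 34 * 47 = 1598


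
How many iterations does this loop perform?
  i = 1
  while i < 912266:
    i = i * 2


The loop variable doubles each iteration:
i = 1 -> 2 -> 4 -> 8 -> 16 -> 32 -> 64 -> 128 -> 256 -> 512 -> 1024 -> 2048 -> 4096 -> 8192 -> 16384 -> 32768 -> 65536 -> 131072 -> 262144 -> 524288 -> 1048576 (stop, 1048576 >= 912266)
Number of doublings = ceil(log2(912266)) = 20


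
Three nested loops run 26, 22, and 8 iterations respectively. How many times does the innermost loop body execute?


Loop 1 (outermost): 26 iterations
Loop 2 (middle): 22 iterations per outer
Loop 3 (innermost): 8 iterations per middle
Total = 26 * 22 * 8 = 4576


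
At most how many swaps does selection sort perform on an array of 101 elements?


Each of the 100 passes places one element in its final position.
Pass 1: swap minimum into position 0
Pass 2: swap minimum of remaining into position 1
...
Pass 100: last two elements, one swap
Maximum swaps = 101 - 1 = 100


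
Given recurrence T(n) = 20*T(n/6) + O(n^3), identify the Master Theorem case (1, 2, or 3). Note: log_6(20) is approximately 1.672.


Master Theorem parameters: a=20, b=6, c=3
log_b(a) = 1.672
Compare b^c with a: 6^3 = 216 > 20, so c > log_b(a).
Comparing c=3 vs log_b(a)=1.672:
3 > 1.672 => Case 3
Result: T(n) = O(n^3)
Master Theorem case = 3


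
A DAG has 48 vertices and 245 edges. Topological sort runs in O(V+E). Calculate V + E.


V = 48 (vertex processing)
E = 245 (edge processing)
V + E = 48 + 245 = 293


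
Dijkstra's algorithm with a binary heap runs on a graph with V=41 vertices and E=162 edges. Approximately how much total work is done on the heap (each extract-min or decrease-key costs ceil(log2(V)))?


Dijkstra with a binary heap: each vertex is extracted once, each edge may relax once.
Each heap operation costs O(log V).
V + E = 41 + 162 = 203
ceil(log2(41)) = 6 (since 2^5 = 32 < 41 <= 64 = 2^6)
Total heap work = (V+E) * ceil(log2(V)) = 203 * 6 = 1218


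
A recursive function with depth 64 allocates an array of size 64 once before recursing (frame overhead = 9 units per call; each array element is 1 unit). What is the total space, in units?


Array allocation: 64 units (allocated once)
Stack frames: 64 deep * 9 per frame = 576 units
Total = 64 + 576 = 640


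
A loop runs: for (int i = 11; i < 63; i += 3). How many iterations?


Loop starts at i = 11, increments by 3, stops when i >= 63.
Number of iterations = ceil((63 - 11) / 3)
= ceil(52 / 3)
= 18


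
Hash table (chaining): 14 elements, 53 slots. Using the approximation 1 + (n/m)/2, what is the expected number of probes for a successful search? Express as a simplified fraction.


Computing expected probes:
alpha = 14/53
= 1 + alpha/2
= 1 + 14/(2*53)
= (2*53 + 14) / (2*53)
= 120/106 = 60/53


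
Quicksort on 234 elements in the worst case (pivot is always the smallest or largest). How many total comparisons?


In the worst case, each partition step picks the worst pivot:
  Partition 1: 233 comparisons (n-1 elements to compare)
  Partition 2: 232 comparisons
  Partition 3: 231 comparisons
  Partition 4: 230 comparisons
  Partition 5: 229 comparisons
  ...
  Last partition: 0 comparisons
Total = (n-1) + (n-2) + ... + 1 + 0 = n*(n-1)/2
= 234*233/2 = 27261


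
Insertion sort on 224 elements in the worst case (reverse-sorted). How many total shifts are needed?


In the worst case (reverse-sorted), each element shifts past all previous:
  Element 1: 1 shifts
  Element 2: 2 shifts
  Element 3: 3 shifts
  Element 4: 4 shifts
  Element 5: 5 shifts
  ...
  Element 223: 223 shifts
Total = 1 + 2 + ... + 223
= 224*(224-1)/2 = 24976


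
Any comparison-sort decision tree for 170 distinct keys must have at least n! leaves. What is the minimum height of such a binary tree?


A binary decision tree of height h has at most 2^h leaves and needs at least n! of them, so h >= ceil(log2(n!)).
170! is far too large to multiply out, so use Stirling's series:
  ln(n!) ~ n ln n - n + (1/2) ln(2 pi n) + 1/(12n)  (error below 1/(360 n^3), negligible here)
  ln(170) = 5.1357984
  n ln n = 170 * 5.1357984 = 873.0857
  (1/2) ln(2 pi * 170) = (1/2) ln(1068.1415) = 3.4868
  1/(12*170) = 0.0005
  ln(170!) ~ 873.0857 - 170 + 3.4868 + 0.0005 = 706.5730
Convert to base 2: log2(170!) = 706.5730 / ln 2 = 706.5730 / 0.69314718 = 1019.3694
ceil(1019.3694) = 1020


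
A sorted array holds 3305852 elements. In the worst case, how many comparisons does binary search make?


Halving sequence: 3305852 -> 1652926 -> 826463 -> 413231 -> 206615 -> 103307 -> 51653 -> 25826 -> 12913 -> 6456 -> 3228 -> 1614 -> 807 -> 403 -> 201 -> 100 -> 50 -> 25 -> 12 -> 6 -> 3 -> 1
Number of halvings = 21
Max comparisons = 21 + 1 = 22


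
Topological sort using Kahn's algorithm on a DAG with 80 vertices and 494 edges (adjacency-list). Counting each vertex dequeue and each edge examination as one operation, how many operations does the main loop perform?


Kahn's algorithm:
  1. Compute in-degrees: O(V + E)
  2. Process queue: each vertex dequeued once (O(V))
     each edge examined once (O(E))
Total = V + E = 80 + 494 = 574


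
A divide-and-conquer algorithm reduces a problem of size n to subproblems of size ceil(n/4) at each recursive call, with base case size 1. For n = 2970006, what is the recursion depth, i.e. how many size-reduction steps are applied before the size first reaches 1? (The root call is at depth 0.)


Each step divides the size by 4 (rounding up); after k steps the size is ceil(n/4^k), which equals 1 exactly when 4^k >= n.
So the depth is the smallest k with 4^k >= 2970006, i.e. ceil(log_4(2970006)).
4^10 = 1048576 < 2970006 <= 4194304 = 4^11
Recursion depth = 11


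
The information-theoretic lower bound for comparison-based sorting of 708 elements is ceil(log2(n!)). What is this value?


A binary decision tree of height h has at most 2^h leaves and needs at least n! of them, so h >= ceil(log2(n!)).
708! is far too large to multiply out, so use Stirling's series:
  ln(n!) ~ n ln n - n + (1/2) ln(2 pi n) + 1/(12n)  (error below 1/(360 n^3), negligible here)
  ln(708) = 6.5624441
  n ln n = 708 * 6.5624441 = 4646.2104
  (1/2) ln(2 pi * 708) = (1/2) ln(4448.4952) = 4.2002
  1/(12*708) = 0.0001
  ln(708!) ~ 4646.2104 - 708 + 4.2002 + 0.0001 = 3942.4107
Convert to base 2: log2(708!) = 3942.4107 / ln 2 = 3942.4107 / 0.69314718 = 5687.6964
ceil(5687.6964) = 5688


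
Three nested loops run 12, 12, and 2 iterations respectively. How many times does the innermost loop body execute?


Loop 1 (outermost): 12 iterations
Loop 2 (middle): 12 iterations per outer
Loop 3 (innermost): 2 iterations per middle
Total = 12 * 12 * 2 = 288


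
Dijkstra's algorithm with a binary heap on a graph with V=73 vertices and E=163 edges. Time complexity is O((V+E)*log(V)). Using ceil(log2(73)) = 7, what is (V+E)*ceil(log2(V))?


Dijkstra with a binary heap: each vertex is extracted once, each edge may relax once.
Each heap operation costs O(log V).
V + E = 73 + 163 = 236
ceil(log2(73)) = 7 (since 2^6 = 64 < 73 <= 128 = 2^7)
Total heap work = (V+E) * ceil(log2(V)) = 236 * 7 = 1652


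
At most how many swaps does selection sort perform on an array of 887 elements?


Each of the 886 passes places one element in its final position.
Pass 1: swap minimum into position 0
Pass 2: swap minimum of remaining into position 1
...
Pass 886: last two elements, one swap
Maximum swaps = 887 - 1 = 886


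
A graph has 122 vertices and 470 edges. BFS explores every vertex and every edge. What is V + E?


A full BFS traversal dequeues each vertex once and examines each edge once.
Vertex visits: 122
Edge visits: 470
V + E = 122 + 470 = 592


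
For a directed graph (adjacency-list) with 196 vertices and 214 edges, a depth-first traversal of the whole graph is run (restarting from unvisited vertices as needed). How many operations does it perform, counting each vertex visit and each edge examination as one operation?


A full DFS traversal visits each vertex once and examines each edge once.
V = 196
E = 214
Sum = 196 + 214 = 410


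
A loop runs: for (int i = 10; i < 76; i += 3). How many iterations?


Loop starts at i = 10, increments by 3, stops when i >= 76.
Number of iterations = ceil((76 - 10) / 3)
= ceil(66 / 3)
= 22


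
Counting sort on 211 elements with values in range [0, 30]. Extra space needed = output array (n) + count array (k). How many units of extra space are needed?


Output array size: 211 (to store sorted result)
Count array size: 31 (one slot per possible value, range 0 to 30)
Total extra space = 211 + 31 = 242


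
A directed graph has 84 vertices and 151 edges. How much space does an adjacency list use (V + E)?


Adjacency list: one list head per vertex + one entry per edge
Vertex heads: 84
Edge entries: 151
Total = 84 + 151 = 235


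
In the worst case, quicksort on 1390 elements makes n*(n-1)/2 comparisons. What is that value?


Sum of comparisons per partition:
1389 + 1388 + ... + 1 + 0
= 1390 * (1390 - 1) / 2
= 1390 * 1389 / 2
= 965355


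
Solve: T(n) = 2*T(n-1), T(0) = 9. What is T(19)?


Unrolling:
T(19) = 2*T(18) = 2^2*T(17) = ... = 2^19*T(0)
= 2^19 * 9
= 524288 * 9 = 4718592


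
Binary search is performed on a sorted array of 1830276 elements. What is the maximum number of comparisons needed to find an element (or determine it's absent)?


Binary search halves the search space each comparison:
  Step 1: search space = 1830276 -> 915138
  Step 2: search space = 915138 -> 457569
  Step 3: search space = 457569 -> 228784
  Step 4: search space = 228784 -> 114392
  Step 5: search space = 114392 -> 57196
  Step 6: search space = 57196 -> 28598
  Step 7: search space = 28598 -> 14299
  Step 8: search space = 14299 -> 7149
  Step 9: search space = 7149 -> 3574
  Step 10: search space = 3574 -> 1787
  Step 11: search space = 1787 -> 893
  Step 12: search space = 893 -> 446
  Step 13: search space = 446 -> 223
  Step 14: search space = 223 -> 111
  Step 15: search space = 111 -> 55
  Step 16: search space = 55 -> 27
  Step 17: search space = 27 -> 13
  Step 18: search space = 13 -> 6
  Step 19: search space = 6 -> 3
  Step 20: search space = 3 -> 1
  Step 21: search space = 1 (final check)
Maximum comparisons = floor(log2(1830276)) + 1 = 20 + 1 = 21


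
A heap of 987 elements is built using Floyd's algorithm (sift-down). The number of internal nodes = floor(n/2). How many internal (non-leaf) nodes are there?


Leaf nodes occupy roughly half the array.
Sift-down is called for each internal node, starting from the last one.
Internal nodes = floor(n/2) = floor(987/2) = 493


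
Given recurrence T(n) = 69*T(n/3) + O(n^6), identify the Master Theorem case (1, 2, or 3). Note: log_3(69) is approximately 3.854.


Master Theorem parameters: a=69, b=3, c=6
log_b(a) = 3.854
Compare b^c with a: 3^6 = 729 > 69, so c > log_b(a).
Comparing c=6 vs log_b(a)=3.854:
6 > 3.854 => Case 3
Result: T(n) = O(n^6)
Master Theorem case = 3


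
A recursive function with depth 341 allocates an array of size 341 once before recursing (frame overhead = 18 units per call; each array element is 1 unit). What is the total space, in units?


Array allocation: 341 units (allocated once)
Stack frames: 341 deep * 18 per frame = 6138 units
Total = 341 + 6138 = 6479


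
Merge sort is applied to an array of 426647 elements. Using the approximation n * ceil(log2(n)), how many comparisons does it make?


Merge sort divides the array into halves recursively.
Number of levels = ceil(log2(426647)) = 19
At each level, approximately n = 426647 comparisons are needed for merging.
Total comparisons ~ n * ceil(log2(n)) = 426647 * 19 = 8106293


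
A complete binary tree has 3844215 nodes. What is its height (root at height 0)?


In a complete binary tree, level k holds nodes 2^k .. 2^(k+1)-1 (1-indexed).
Height = floor(log2(n)) = floor(log2(3844215)) = 21
Check: 2^21 = 2097152 <= 3844215 < 4194304 = 2^22


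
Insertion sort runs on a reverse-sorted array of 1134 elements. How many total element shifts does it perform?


Sum of shifts = 1 + 2 + 3 + ... + 1133
= 1134 * 1133 / 2
= 1284822 / 2
= 642411


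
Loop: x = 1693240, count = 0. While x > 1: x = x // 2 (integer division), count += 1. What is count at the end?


The variable x halves each step:
x = 1693240 -> 846620 -> 423310 -> 211655 -> 105827 -> 52913 -> 26456 -> 13228 -> 6614 -> 3307 -> 1653 -> 826 -> 413 -> 206 -> 103 -> 51 -> 25 -> 12 -> 6 -> 3 -> 1
Number of halvings = floor(log2(1693240)) = 20


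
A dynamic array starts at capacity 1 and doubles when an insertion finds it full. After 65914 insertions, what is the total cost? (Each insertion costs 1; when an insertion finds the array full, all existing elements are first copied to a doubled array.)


Insertion cost: 65914 (one per element)
Resizes occur just before inserting elements 2, 3, 5, 9, ...
Elements copied at each resize: 1 + 2 + 4 + 8 + 16 + 32 + 64 + 128 + 256 + 512 + 1024 + 2048 + 4096 + 8192 + 16384 + 32768 + 65536
Sum of copies = 131071 (geometric series: 2^k - 1)
Total = 65914 + 131071 = 196985


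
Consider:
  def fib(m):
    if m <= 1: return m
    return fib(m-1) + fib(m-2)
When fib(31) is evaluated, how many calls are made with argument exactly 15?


Let N(m) = number of times fib(m) is called while evaluating fib(31).
N(31) = 1 (the initial call).
N(30) = 1 (only fib(31) calls it).
For 1 <= m <= 29: fib(m) is called by fib(m+1) and fib(m+2), so
  N(m) = N(m+1) + N(m+2).
fib(0) is called only by fib(2), so N(0) = N(2).
Walk down from m=31:
  N(31)=1, N(30)=1, N(29)=2, N(28)=3, N(27)=5, N(26)=8, N(25)=13, N(24)=21, N(23)=34, N(22)=55, N(21)=89, N(20)=144, N(19)=233, N(18)=377, N(17)=610, N(16)=987, N(15)=1597
N(15) = 1597


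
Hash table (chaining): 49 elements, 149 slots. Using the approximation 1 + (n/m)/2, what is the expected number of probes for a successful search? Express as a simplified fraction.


Computing expected probes:
alpha = 49/149
= 1 + alpha/2
= 1 + 49/(2*149)
= (2*149 + 49) / (2*149)
= 347/298


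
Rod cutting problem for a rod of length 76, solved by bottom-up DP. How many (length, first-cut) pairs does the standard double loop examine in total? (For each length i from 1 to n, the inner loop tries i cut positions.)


For each subproblem length i = 1..76, the inner loop considers i possible first cuts.
Total = 1 + 2 + ... + 76
= 76*(76+1)/2
= 76*77/2 = 2926


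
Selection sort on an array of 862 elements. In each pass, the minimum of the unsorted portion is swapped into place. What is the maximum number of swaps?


Selection sort performs one swap per pass:
  Pass 1: find min in positions 0 to 861, swap with position 0
  Pass 2: find min in positions 1 to 861, swap with position 1
  Pass 3: find min in positions 2 to 861, swap with position 2
  Pass 4: find min in positions 3 to 861, swap with position 3
  Pass 5: find min in positions 4 to 861, swap with position 4
  ... (856 more passes)
Total passes (and swaps) = n - 1 = 862 - 1 = 861


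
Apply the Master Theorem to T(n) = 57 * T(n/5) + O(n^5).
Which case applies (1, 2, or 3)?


The Master Theorem: T(n) = a*T(n/b) + O(n^c)
  a = 57, b = 5, c = 5
log_b(a) = log_5(57) ~ 2.512
Compare b^c with a: 5^5 = 3125 > 57, so c > log_b(a).
Since c > log_b(a), Case 3 applies.
T(n) = O(n^5)
Master Theorem case = 3


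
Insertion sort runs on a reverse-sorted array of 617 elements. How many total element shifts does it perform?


Sum of shifts = 1 + 2 + 3 + ... + 616
= 617 * 616 / 2
= 380072 / 2
= 190036


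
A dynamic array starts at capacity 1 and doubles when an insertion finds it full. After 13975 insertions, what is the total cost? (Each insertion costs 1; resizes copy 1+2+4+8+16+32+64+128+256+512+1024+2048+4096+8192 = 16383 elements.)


Insertion cost: 13975 (one per element)
Resizes occur just before inserting elements 2, 3, 5, 9, ...
Elements copied at each resize: 1 + 2 + 4 + 8 + 16 + 32 + 64 + 128 + 256 + 512 + 1024 + 2048 + 4096 + 8192
Sum of copies = 16383 (geometric series: 2^k - 1)
Total = 13975 + 16383 = 30358


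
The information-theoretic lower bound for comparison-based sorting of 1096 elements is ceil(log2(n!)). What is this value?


A binary decision tree of height h has at most 2^h leaves and needs at least n! of them, so h >= ceil(log2(n!)).
1096! is far too large to multiply out, so use Stirling's series:
  ln(n!) ~ n ln n - n + (1/2) ln(2 pi n) + 1/(12n)  (error below 1/(360 n^3), negligible here)
  ln(1096) = 6.9994225
  n ln n = 1096 * 6.9994225 = 7671.3671
  (1/2) ln(2 pi * 1096) = (1/2) ln(6886.3711) = 4.4186
  1/(12*1096) = 0.0001
  ln(1096!) ~ 7671.3671 - 1096 + 4.4186 + 0.0001 = 6579.7858
Convert to base 2: log2(1096!) = 6579.7858 / ln 2 = 6579.7858 / 0.69314718 = 9492.6244
ceil(9492.6244) = 9493
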